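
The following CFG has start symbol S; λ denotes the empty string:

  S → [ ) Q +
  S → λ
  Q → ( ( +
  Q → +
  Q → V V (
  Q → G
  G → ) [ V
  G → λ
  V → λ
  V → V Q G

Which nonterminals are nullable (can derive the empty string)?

{ G, Q, S, V }

Directly nullable (have an λ-production): S, G, V.
Q → G with every symbol nullable, so Q is nullable.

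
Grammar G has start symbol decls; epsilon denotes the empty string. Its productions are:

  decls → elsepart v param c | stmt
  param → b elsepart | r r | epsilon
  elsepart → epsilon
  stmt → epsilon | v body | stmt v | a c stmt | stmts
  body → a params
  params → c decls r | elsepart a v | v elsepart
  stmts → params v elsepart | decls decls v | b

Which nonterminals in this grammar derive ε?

Directly nullable (have an epsilon-production): param, elsepart, stmt.
decls → stmt with every symbol nullable, so decls is nullable.
No other nonterminal has a production whose RHS symbols are all nullable.

{ decls, elsepart, param, stmt }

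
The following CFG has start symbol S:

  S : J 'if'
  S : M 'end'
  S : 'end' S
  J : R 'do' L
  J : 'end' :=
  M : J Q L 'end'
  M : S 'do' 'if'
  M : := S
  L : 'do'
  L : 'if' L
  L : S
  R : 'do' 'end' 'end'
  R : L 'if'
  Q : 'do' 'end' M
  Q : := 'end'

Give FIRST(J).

{ 'do', 'end', 'if', := }

From J : R 'do' L: add FIRST(R) = { 'do', 'end', 'if', := }.
J : 'end' := contributes {'end'}.
Union: FIRST(J) = { 'do', 'end', 'if', := }.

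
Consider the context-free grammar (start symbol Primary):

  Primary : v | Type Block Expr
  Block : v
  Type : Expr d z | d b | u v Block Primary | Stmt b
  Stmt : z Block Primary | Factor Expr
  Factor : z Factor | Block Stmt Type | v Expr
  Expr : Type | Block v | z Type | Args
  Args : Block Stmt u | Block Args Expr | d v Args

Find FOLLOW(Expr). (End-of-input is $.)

{ $, b, d, u, v, z }

In Primary : Type Block Expr: Expr is at the end, add FOLLOW(Primary) = { $, b, d, u, v, z }.
In Type : Expr d z: add FIRST(d z) = { d }.
In Stmt : Factor Expr: Expr is at the end, add FOLLOW(Stmt) = { b, d, u, v, z }.
In Factor : v Expr: Expr is at the end, add FOLLOW(Factor) = { d, u, v, z }.
In Args : Block Args Expr: Expr is at the end, add FOLLOW(Args) = { $, b, d, u, v, z }.
Union: FOLLOW(Expr) = { $, b, d, u, v, z }.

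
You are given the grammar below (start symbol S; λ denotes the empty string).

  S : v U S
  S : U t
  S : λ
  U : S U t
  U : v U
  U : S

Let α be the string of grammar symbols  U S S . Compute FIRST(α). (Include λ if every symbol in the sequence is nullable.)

Add FIRST(U)\{λ} = { t, v }; U is nullable, continue.
Add FIRST(S)\{λ} = { t, v }; S is nullable, continue.
Add FIRST(S)\{λ} = { t, v }; S is nullable, continue.
Every symbol is nullable, so include λ.

{ t, v, λ }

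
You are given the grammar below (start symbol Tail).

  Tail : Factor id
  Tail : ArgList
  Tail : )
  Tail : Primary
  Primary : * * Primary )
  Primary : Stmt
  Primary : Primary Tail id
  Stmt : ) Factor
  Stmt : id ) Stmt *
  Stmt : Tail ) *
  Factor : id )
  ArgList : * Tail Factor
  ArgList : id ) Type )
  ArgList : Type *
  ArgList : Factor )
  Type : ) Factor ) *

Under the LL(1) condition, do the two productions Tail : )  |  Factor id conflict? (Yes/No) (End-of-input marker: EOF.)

FIRST()) = { ) } and FIRST(Factor id) = { id }.
The FIRST sets are disjoint and neither alternative is nullable — no conflict.

No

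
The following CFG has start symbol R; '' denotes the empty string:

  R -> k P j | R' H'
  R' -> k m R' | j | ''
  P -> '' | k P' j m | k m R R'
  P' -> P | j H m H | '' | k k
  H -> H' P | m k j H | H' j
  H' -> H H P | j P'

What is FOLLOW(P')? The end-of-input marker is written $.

{ $, j, k, m }

In P -> k P' j m: add FIRST(j m) = { j }.
In H' -> j P': P' is at the end, add FOLLOW(H') = { $, j, k, m }.
Union: FOLLOW(P') = { $, j, k, m }.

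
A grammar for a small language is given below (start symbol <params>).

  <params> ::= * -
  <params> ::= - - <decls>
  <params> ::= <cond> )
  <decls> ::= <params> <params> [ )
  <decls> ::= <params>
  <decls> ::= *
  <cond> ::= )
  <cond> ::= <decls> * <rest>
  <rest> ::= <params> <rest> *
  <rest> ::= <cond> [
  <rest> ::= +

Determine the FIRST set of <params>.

{ ), *, - }

<params> ::= * - contributes {*}.
<params> ::= - - <decls> contributes {-}.
From <params> ::= <cond> ): add FIRST(<cond>) = { ), *, - }.
Union: FIRST(<params>) = { ), *, - }.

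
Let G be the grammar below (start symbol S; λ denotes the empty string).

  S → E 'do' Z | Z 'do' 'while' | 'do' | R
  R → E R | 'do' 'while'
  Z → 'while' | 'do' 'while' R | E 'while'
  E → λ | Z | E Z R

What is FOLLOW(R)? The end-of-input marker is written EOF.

In S → R: R is at the end, add FOLLOW(S) = { EOF }.
In R → E R: R is at the end, add FOLLOW(R) = { EOF, 'do', 'while' }.
In Z → 'do' 'while' R: R is at the end, add FOLLOW(Z) = { EOF, 'do', 'while' }.
In E → E Z R: R is at the end, add FOLLOW(E) = { 'do', 'while' }.
Union: FOLLOW(R) = { EOF, 'do', 'while' }.

{ EOF, 'do', 'while' }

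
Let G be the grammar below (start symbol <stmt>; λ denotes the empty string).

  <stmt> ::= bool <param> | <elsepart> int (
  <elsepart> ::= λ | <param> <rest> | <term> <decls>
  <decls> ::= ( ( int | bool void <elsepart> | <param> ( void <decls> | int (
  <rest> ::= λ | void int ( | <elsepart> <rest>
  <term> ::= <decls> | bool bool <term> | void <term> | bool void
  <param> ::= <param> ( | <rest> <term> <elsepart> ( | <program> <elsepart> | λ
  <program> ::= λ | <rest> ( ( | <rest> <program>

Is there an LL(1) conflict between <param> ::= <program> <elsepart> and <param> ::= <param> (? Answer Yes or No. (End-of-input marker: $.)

FIRST(<program> <elsepart>) = { (, bool, int, void, λ } and FIRST(<param> () = { (, bool, int, void }.
Both contain (, so the two alternatives are not disjoint — LL(1) conflict.

Yes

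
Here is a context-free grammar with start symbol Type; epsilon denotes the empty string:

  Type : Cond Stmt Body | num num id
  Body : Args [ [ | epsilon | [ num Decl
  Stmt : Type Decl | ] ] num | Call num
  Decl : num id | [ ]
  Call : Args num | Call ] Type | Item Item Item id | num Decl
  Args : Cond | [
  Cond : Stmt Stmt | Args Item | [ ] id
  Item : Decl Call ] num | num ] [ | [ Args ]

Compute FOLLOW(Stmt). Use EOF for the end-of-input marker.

{ EOF, [, ], num }

In Type : Cond Stmt Body: add FIRST(Body)\{epsilon} = { [, ], num }.
  Since Body is nullable, also add FOLLOW(Type) = { EOF, [, ], num }.
In Cond : Stmt Stmt: add FIRST(Stmt) = { [, ], num }.
In Cond : Stmt Stmt: Stmt is at the end, add FOLLOW(Cond) = { [, ], num }.
Union: FOLLOW(Stmt) = { EOF, [, ], num }.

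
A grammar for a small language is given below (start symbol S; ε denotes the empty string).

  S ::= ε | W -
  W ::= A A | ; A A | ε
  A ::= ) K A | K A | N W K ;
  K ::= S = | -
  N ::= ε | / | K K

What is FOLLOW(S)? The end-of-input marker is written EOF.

S is the start symbol, so EOF ∈ FOLLOW(S).
In K ::= S =: add FIRST(=) = { = }.
Union: FOLLOW(S) = { EOF, = }.

{ EOF, = }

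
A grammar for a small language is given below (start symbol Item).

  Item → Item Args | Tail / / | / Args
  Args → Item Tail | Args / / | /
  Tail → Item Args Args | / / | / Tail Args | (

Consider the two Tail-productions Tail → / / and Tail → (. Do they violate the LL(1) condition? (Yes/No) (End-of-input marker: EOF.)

No

FIRST(/ /) = { / } and FIRST(() = { ( }.
The FIRST sets are disjoint and neither alternative is nullable — no conflict.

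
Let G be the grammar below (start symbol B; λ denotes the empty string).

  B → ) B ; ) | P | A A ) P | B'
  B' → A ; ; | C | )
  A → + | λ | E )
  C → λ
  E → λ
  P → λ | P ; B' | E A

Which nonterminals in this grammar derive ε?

Directly nullable (have an λ-production): A, C, E, P.
B' → C with every symbol nullable, so B' is nullable.
B → P with every symbol nullable, so B is nullable.

{ A, B, B', C, E, P }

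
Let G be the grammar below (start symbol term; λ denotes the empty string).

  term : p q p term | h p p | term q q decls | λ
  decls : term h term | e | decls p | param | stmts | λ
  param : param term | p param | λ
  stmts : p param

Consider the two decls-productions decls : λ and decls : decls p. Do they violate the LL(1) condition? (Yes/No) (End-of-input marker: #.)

FIRST(λ) = { λ } and FIRST(decls p) = { e, h, p, q }.
The first alternative is nullable and FOLLOW(decls) = { #, h, p, q } shares h with FIRST of the second — conflict.

Yes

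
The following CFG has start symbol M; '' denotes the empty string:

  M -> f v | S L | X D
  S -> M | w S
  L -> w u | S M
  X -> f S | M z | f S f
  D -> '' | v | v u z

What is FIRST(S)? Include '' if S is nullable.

From S -> M: add FIRST(M) = { f, w }.
S -> w S contributes {w}.
Union: FIRST(S) = { f, w }.

{ f, w }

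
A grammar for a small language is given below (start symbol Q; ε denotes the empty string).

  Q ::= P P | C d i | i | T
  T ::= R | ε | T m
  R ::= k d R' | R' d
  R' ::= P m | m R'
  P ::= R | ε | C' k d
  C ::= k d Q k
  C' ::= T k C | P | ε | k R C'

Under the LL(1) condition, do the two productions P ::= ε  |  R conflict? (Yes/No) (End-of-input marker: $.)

FIRST(ε) = { ε } and FIRST(R) = { k, m }.
The first alternative is nullable and FOLLOW(P) = { $, k, m } shares k with FIRST of the second — conflict.

Yes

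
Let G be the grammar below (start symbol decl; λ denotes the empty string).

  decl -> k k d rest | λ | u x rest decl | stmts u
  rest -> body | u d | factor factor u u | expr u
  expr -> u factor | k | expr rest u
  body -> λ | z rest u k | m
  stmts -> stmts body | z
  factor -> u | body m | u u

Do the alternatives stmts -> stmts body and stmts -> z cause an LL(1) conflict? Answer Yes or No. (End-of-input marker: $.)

Yes

FIRST(stmts body) = { z } and FIRST(z) = { z }.
Both contain z, so the two alternatives are not disjoint — LL(1) conflict.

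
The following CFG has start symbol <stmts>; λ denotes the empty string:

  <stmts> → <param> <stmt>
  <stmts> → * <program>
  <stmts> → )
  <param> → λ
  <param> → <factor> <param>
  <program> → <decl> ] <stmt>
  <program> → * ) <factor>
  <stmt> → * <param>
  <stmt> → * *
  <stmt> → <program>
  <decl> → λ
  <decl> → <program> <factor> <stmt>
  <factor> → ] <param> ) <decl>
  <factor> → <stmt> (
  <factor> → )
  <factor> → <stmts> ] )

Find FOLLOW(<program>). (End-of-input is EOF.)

{ EOF, (, ), *, ] }

In <stmts> → * <program>: <program> is at the end, add FOLLOW(<stmts>) = { EOF, ] }.
In <stmt> → <program>: <program> is at the end, add FOLLOW(<stmt>) = { EOF, (, ), *, ] }.
In <decl> → <program> <factor> <stmt>: add FIRST(<factor> <stmt>) = { ), *, ] }.
Union: FOLLOW(<program>) = { EOF, (, ), *, ] }.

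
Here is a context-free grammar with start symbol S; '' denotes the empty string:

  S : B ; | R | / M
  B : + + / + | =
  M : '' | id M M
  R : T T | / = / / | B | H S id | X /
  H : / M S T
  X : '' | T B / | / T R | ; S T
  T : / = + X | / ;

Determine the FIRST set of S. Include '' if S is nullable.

{ +, /, ;, = }

From S : B ;: add FIRST(B) = { +, = }.
From S : R: add FIRST(R) = { +, /, ;, = }.
S : / M contributes {/}.
Union: FIRST(S) = { +, /, ;, = }.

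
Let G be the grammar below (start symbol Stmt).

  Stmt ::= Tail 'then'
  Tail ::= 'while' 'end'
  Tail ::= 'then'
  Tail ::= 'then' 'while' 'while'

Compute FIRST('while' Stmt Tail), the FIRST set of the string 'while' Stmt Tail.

'while' is a terminal; add {'while'} and stop.

{ 'while' }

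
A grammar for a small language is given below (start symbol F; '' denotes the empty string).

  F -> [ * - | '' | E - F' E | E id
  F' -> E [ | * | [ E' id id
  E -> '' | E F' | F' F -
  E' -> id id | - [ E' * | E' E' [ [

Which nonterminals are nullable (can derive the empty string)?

{ E, F }

Directly nullable (have an ''-production): F, E.
No other nonterminal has a production whose RHS symbols are all nullable.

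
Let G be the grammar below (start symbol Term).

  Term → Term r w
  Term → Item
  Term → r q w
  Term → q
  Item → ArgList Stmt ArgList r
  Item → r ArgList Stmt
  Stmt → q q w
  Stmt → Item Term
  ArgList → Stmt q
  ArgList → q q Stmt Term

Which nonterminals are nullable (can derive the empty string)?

{ } (none)

No nonterminal has an empty production or an RHS whose symbols are all nullable.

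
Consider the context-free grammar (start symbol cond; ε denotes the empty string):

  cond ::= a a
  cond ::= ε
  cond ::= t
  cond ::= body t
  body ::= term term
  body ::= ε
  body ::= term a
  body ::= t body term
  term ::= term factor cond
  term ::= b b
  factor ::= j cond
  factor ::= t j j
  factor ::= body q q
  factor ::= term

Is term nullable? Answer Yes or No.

No

Nullable nonterminals: body, cond.
No production of term has an RHS whose symbols are all nullable, so term is not nullable.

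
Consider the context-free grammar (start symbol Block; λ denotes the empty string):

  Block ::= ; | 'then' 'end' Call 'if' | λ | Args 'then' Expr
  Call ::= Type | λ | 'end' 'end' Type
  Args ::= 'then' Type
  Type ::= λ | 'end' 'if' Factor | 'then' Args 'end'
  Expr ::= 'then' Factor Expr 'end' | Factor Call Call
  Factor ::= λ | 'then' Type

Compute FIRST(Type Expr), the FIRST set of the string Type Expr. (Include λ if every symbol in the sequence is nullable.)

{ 'end', 'then', λ }

Add FIRST(Type)\{λ} = { 'end', 'then' }; Type is nullable, continue.
Add FIRST(Expr)\{λ} = { 'end', 'then' }; Expr is nullable, continue.
Every symbol is nullable, so include λ.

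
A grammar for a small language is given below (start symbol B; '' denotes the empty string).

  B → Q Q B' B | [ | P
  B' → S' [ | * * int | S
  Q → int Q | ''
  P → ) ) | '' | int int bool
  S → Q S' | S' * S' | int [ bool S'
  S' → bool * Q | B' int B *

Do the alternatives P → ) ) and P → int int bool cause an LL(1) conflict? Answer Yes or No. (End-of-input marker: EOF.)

No

FIRST() )) = { ) } and FIRST(int int bool) = { int }.
The FIRST sets are disjoint and neither alternative is nullable — no conflict.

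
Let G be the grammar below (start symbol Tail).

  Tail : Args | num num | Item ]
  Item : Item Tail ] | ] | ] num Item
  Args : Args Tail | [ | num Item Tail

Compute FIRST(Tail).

{ [, ], num }

From Tail : Args: add FIRST(Args) = { [, num }.
Tail : num num contributes {num}.
From Tail : Item ]: add FIRST(Item) = { ] }.
Union: FIRST(Tail) = { [, ], num }.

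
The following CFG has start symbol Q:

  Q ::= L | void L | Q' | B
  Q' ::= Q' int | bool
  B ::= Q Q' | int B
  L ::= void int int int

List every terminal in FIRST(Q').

From Q' ::= Q' int: add FIRST(Q') = { bool }.
Q' ::= bool contributes {bool}.
Union: FIRST(Q') = { bool }.

{ bool }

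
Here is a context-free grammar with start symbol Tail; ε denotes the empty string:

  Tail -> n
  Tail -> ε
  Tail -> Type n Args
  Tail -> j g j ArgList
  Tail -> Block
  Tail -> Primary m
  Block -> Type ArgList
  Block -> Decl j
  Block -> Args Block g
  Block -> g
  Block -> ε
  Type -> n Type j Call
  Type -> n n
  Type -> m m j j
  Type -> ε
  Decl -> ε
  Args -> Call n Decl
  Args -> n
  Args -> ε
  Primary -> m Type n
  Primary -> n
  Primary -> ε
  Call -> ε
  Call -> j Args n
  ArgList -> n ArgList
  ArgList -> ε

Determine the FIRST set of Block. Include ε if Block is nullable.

From Block -> Type ArgList: Type, ArgList nullable, take FIRST(Type) ∪ FIRST(ArgList) = { m, n }; also ε since the whole RHS is nullable.
From Block -> Decl j: Decl nullable, take FIRST(Decl) ∪ {j} = { j }.
From Block -> Args Block g: Args, Block nullable, take FIRST(Args) ∪ FIRST(Block) ∪ {g} = { g, j, m, n }.
Block -> g contributes {g}.
Block -> ε contributes ε.
Union: FIRST(Block) = { g, j, m, n, ε }.

{ g, j, m, n, ε }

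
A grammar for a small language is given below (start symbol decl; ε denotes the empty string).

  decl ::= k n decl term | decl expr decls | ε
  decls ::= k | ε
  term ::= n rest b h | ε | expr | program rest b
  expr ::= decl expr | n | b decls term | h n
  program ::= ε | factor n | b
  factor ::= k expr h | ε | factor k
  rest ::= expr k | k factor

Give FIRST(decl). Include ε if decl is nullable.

{ b, h, k, n, ε }

decl ::= k n decl term contributes {k}.
From decl ::= decl expr decls: decl nullable, take FIRST(decl) ∪ FIRST(expr) = { b, h, k, n }.
decl ::= ε contributes ε.
Union: FIRST(decl) = { b, h, k, n, ε }.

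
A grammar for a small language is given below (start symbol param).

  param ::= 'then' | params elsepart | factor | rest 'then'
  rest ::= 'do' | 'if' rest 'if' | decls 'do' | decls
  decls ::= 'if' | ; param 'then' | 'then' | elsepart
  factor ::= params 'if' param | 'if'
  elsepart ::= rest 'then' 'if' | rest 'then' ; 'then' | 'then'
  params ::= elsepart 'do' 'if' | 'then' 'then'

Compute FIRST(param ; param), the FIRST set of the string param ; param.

{ 'do', 'if', 'then', ; }

Add FIRST(param) = { 'do', 'if', 'then', ; }; param is not nullable, stop.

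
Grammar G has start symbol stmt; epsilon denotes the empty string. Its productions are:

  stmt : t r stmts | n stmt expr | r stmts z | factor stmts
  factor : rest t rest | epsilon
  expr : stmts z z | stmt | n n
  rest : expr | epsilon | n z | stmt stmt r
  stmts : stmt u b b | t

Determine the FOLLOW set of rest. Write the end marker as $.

{ n, r, t }

In factor : rest t rest: add FIRST(t rest) = { t }.
In factor : rest t rest: rest is at the end, add FOLLOW(factor) = { n, r, t }.
Union: FOLLOW(rest) = { n, r, t }.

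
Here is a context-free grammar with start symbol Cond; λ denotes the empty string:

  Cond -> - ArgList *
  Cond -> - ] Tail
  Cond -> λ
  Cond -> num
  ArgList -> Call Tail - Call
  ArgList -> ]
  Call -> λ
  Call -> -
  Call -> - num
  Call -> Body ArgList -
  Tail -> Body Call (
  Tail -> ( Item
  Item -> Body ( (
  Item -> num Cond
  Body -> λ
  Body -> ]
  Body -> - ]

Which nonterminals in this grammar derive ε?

Directly nullable (have an λ-production): Cond, Call, Body.
No other nonterminal has a production whose RHS symbols are all nullable.

{ Body, Call, Cond }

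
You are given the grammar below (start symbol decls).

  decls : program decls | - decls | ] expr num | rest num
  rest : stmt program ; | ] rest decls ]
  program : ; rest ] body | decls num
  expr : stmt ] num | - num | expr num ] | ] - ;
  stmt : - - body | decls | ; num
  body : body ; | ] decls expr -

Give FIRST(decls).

{ -, ;, ] }

From decls : program decls: add FIRST(program) = { -, ;, ] }.
decls : - decls contributes {-}.
decls : ] expr num contributes {]}.
From decls : rest num: add FIRST(rest) = { -, ;, ] }.
Union: FIRST(decls) = { -, ;, ] }.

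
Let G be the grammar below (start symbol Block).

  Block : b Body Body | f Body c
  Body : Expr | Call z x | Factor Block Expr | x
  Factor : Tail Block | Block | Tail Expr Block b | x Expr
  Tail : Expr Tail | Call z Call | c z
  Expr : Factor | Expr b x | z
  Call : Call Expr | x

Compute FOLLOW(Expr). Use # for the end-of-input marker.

In Body : Expr: Expr is at the end, add FOLLOW(Body) = { #, b, c, f, x, z }.
In Body : Factor Block Expr: Expr is at the end, add FOLLOW(Body) = { #, b, c, f, x, z }.
In Factor : Tail Expr Block b: add FIRST(Block b) = { b, f }.
In Factor : x Expr: Expr is at the end, add FOLLOW(Factor) = { #, b, c, f, x, z }.
In Tail : Expr Tail: add FIRST(Tail) = { b, c, f, x, z }.
In Expr : Expr b x: add FIRST(b x) = { b }.
In Call : Call Expr: Expr is at the end, add FOLLOW(Call) = { b, c, f, x, z }.
Union: FOLLOW(Expr) = { #, b, c, f, x, z }.

{ #, b, c, f, x, z }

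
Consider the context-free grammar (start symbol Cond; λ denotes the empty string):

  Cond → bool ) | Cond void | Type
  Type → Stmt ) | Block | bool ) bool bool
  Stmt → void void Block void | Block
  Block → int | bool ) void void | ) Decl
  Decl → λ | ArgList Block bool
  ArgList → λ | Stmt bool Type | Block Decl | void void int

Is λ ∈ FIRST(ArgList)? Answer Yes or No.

Yes

ArgList has an λ-production, so ArgList ⇒ λ.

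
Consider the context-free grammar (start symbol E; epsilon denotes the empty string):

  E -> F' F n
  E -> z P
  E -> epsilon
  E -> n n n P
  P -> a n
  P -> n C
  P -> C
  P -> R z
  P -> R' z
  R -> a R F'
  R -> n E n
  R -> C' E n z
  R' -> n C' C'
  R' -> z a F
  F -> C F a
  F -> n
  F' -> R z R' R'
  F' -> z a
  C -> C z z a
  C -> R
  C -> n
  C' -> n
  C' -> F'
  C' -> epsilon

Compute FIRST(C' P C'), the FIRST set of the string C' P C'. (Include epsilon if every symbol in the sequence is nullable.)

Add FIRST(C')\{epsilon} = { a, n, z }; C' is nullable, continue.
Add FIRST(P) = { a, n, z }; P is not nullable, stop.

{ a, n, z }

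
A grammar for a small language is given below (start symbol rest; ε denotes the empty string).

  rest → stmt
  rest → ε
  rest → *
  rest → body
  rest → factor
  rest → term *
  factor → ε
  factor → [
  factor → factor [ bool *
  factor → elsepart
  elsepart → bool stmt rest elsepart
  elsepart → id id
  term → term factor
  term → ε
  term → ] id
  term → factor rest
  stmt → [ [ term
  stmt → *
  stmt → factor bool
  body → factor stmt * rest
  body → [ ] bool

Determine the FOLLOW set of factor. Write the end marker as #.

In rest → factor: factor is at the end, add FOLLOW(rest) = { #, *, [, ], bool, id }.
In factor → factor [ bool *: add FIRST([ bool *) = { [ }.
In term → term factor: factor is at the end, add FOLLOW(term) = { #, *, [, ], bool, id }.
In term → factor rest: add FIRST(rest)\{ε} = { *, [, ], bool, id }.
  Since rest is nullable, also add FOLLOW(term) = { #, *, [, ], bool, id }.
In stmt → factor bool: add FIRST(bool) = { bool }.
In body → factor stmt * rest: add FIRST(stmt * rest) = { *, [, bool, id }.
Union: FOLLOW(factor) = { #, *, [, ], bool, id }.

{ #, *, [, ], bool, id }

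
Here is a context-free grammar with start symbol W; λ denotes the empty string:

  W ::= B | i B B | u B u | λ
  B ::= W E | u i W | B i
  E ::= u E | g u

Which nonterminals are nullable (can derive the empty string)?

{ W }

Directly nullable (have an λ-production): W.
No other nonterminal has a production whose RHS symbols are all nullable.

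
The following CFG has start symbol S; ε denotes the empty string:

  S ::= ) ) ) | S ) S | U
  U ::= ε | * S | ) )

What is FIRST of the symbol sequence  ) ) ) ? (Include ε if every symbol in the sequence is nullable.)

{ ) }

) is a terminal; add {)} and stop.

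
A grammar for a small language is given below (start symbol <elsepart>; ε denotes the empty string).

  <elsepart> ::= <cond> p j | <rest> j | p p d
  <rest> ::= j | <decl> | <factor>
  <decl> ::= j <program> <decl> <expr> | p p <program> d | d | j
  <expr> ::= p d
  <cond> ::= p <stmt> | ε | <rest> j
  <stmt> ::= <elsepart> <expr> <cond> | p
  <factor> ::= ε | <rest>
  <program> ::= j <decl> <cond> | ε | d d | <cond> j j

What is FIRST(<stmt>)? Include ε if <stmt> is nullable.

From <stmt> ::= <elsepart> <expr> <cond>: add FIRST(<elsepart>) = { d, j, p }.
<stmt> ::= p contributes {p}.
Union: FIRST(<stmt>) = { d, j, p }.

{ d, j, p }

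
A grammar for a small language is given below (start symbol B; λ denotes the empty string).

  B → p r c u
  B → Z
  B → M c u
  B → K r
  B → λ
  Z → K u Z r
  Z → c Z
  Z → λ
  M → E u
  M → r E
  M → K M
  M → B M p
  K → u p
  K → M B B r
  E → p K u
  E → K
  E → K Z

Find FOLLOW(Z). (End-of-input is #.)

In B → Z: Z is at the end, add FOLLOW(B) = { #, c, p, r, u }.
In Z → K u Z r: add FIRST(r) = { r }.
In Z → c Z: Z is at the end, add FOLLOW(Z) = { #, c, p, r, u }.
In E → K Z: Z is at the end, add FOLLOW(E) = { c, p, r, u }.
Union: FOLLOW(Z) = { #, c, p, r, u }.

{ #, c, p, r, u }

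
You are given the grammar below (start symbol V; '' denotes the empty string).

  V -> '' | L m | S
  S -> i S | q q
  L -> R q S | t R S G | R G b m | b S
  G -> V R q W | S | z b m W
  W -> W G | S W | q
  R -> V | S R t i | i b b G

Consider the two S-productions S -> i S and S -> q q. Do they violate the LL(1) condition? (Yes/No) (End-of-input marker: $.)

FIRST(i S) = { i } and FIRST(q q) = { q }.
The FIRST sets are disjoint and neither alternative is nullable — no conflict.

No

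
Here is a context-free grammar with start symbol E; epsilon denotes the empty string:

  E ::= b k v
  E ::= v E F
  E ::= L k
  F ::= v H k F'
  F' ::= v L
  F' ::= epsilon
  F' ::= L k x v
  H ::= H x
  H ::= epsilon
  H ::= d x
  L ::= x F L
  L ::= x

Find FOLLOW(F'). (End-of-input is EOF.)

In F ::= v H k F': F' is at the end, add FOLLOW(F) = { EOF, v, x }.
Union: FOLLOW(F') = { EOF, v, x }.

{ EOF, v, x }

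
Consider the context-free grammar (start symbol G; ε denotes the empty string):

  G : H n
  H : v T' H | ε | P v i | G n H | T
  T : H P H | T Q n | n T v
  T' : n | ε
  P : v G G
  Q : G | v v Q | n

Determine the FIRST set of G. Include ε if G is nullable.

From G : H n: H nullable, take FIRST(H) ∪ {n} = { n, v }.
Union: FIRST(G) = { n, v }.

{ n, v }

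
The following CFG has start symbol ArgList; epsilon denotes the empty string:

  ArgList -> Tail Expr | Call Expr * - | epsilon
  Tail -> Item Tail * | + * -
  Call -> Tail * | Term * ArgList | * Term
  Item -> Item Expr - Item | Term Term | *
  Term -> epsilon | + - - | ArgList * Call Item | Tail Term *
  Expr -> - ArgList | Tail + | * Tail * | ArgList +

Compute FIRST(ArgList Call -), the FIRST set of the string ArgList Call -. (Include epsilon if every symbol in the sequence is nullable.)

Add FIRST(ArgList)\{epsilon} = { *, +, - }; ArgList is nullable, continue.
Add FIRST(Call) = { *, +, - }; Call is not nullable, stop.

{ *, +, - }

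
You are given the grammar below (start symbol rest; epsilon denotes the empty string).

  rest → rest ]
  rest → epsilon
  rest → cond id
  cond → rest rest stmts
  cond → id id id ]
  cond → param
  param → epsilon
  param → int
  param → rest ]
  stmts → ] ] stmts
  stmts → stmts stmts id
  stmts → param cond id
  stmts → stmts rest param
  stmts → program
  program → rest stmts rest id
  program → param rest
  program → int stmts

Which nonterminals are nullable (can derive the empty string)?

{ cond, param, program, rest, stmts }

Directly nullable (have an epsilon-production): rest, param.
cond → rest rest stmts with every symbol nullable, so cond is nullable.
program → param rest with every symbol nullable, so program is nullable.
stmts → stmts rest param with every symbol nullable, so stmts is nullable.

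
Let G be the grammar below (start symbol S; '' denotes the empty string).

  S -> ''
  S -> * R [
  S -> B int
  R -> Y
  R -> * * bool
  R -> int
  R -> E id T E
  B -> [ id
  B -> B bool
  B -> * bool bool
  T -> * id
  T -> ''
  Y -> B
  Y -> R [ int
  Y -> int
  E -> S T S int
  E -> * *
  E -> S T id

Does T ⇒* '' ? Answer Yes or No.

Yes

T has an ''-production, so T ⇒ ''.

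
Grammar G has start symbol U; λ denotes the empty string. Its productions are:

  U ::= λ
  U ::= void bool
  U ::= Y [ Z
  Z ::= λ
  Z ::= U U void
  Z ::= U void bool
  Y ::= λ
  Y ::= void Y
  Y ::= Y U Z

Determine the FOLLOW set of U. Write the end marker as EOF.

{ EOF, [, void }

U is the start symbol, so EOF ∈ FOLLOW(U).
In Z ::= U U void: add FIRST(U void) = { [, void }.
In Z ::= U U void: add FIRST(void) = { void }.
In Z ::= U void bool: add FIRST(void bool) = { void }.
In Y ::= Y U Z: add FIRST(Z)\{λ} = { [, void }.
  Since Z is nullable, also add FOLLOW(Y) = { [, void }.
Union: FOLLOW(U) = { EOF, [, void }.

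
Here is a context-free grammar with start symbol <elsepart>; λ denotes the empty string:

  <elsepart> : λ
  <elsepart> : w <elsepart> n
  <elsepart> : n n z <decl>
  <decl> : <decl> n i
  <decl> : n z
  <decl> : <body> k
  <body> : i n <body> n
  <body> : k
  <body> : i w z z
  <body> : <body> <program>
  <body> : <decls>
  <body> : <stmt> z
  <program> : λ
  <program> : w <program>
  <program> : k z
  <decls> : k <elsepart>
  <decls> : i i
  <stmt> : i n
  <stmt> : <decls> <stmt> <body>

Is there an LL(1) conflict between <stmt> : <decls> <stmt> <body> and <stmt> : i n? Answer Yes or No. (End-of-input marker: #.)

Yes

FIRST(<decls> <stmt> <body>) = { i, k } and FIRST(i n) = { i }.
Both contain i, so the two alternatives are not disjoint — LL(1) conflict.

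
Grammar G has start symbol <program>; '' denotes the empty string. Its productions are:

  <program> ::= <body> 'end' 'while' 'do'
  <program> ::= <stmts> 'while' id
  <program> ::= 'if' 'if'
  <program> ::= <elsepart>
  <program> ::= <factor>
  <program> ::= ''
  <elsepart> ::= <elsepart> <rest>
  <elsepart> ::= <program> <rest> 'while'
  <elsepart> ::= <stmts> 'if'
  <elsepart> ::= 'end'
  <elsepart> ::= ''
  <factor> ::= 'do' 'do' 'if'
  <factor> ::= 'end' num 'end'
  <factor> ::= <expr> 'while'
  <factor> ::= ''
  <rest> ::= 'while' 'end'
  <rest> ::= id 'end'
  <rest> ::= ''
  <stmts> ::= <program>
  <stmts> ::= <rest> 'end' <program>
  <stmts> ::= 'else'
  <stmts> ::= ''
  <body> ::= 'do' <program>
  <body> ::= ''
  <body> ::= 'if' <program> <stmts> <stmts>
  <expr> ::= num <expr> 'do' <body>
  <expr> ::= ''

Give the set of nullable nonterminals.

{ <body>, <elsepart>, <expr>, <factor>, <program>, <rest>, <stmts> }

Directly nullable (have an ''-production): <program>, <elsepart>, <factor>, <rest>, <stmts>, <body>, <expr>.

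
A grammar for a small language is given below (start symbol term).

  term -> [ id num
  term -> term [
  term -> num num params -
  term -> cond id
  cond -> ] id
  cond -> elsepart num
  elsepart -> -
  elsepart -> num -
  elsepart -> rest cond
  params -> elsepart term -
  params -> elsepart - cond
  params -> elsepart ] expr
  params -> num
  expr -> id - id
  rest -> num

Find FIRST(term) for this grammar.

term -> [ id num contributes {[}.
From term -> term [: add FIRST(term) = { -, [, ], num }.
term -> num num params - contributes {num}.
From term -> cond id: add FIRST(cond) = { -, ], num }.
Union: FIRST(term) = { -, [, ], num }.

{ -, [, ], num }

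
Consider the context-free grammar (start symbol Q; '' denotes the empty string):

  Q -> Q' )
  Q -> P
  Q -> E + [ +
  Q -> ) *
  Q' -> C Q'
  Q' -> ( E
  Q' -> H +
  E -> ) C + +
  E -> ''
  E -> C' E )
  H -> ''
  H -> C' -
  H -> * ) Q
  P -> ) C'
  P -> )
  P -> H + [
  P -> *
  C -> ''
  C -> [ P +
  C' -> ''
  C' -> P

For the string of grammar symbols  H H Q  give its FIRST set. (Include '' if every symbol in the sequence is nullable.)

Add FIRST(H)\{''} = { ), *, +, - }; H is nullable, continue.
Add FIRST(H)\{''} = { ), *, +, - }; H is nullable, continue.
Add FIRST(Q) = { (, ), *, +, -, [ }; Q is not nullable, stop.

{ (, ), *, +, -, [ }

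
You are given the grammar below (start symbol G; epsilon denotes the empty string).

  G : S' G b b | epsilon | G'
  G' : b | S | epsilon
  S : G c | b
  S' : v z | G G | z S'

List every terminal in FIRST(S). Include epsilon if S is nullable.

{ b, c, v, z }

From S : G c: G nullable, take FIRST(G) ∪ {c} = { b, c, v, z }.
S : b contributes {b}.
Union: FIRST(S) = { b, c, v, z }.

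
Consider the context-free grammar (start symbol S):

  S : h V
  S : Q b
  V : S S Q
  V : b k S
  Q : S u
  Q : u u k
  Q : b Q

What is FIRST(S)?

{ b, h, u }

S : h V contributes {h}.
From S : Q b: add FIRST(Q) = { b, h, u }.
Union: FIRST(S) = { b, h, u }.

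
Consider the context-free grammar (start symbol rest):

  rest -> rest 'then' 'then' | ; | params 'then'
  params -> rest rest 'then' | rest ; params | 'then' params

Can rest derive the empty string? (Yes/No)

No

No nonterminal in this grammar is nullable.
No production of rest has an RHS whose symbols are all nullable, so rest is not nullable.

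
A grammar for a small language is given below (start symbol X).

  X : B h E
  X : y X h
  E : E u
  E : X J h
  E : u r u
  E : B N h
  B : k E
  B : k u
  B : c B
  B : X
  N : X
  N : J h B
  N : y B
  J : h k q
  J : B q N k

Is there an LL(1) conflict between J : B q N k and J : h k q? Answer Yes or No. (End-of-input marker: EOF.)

No

FIRST(B q N k) = { c, k, y } and FIRST(h k q) = { h }.
The FIRST sets are disjoint and neither alternative is nullable — no conflict.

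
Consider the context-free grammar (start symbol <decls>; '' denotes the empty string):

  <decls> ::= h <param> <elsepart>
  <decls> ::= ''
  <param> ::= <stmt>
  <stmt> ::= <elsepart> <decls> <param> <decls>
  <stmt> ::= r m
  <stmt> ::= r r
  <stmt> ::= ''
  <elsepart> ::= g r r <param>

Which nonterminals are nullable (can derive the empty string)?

Directly nullable (have an ''-production): <decls>, <stmt>.
<param> ::= <stmt> with every symbol nullable, so <param> is nullable.
No other nonterminal has a production whose RHS symbols are all nullable.

{ <decls>, <param>, <stmt> }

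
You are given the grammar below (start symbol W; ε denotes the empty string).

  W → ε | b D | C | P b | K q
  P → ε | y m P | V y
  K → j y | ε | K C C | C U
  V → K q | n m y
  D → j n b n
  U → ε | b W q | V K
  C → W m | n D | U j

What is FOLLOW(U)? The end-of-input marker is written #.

In K → C U: U is at the end, add FOLLOW(K) = { b, j, m, n, q, y }.
In C → U j: add FIRST(j) = { j }.
Union: FOLLOW(U) = { b, j, m, n, q, y }.

{ b, j, m, n, q, y }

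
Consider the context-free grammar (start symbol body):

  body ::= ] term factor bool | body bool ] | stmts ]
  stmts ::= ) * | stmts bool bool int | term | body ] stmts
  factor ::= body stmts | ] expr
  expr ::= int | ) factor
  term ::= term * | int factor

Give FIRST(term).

From term ::= term *: add FIRST(term) = { int }.
term ::= int factor contributes {int}.
Union: FIRST(term) = { int }.

{ int }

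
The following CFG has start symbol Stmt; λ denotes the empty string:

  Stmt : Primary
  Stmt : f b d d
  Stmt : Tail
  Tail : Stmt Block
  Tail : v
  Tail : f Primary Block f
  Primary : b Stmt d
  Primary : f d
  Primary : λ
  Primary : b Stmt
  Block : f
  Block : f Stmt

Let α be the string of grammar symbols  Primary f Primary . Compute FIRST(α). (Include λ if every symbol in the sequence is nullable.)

{ b, f }

Add FIRST(Primary)\{λ} = { b, f }; Primary is nullable, continue.
f is a terminal; add {f} and stop.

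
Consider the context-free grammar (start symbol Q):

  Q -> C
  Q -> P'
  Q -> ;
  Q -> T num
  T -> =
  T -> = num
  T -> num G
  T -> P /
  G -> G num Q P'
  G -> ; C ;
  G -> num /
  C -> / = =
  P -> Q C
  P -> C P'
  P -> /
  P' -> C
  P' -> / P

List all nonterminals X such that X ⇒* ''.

{ } (none)

No nonterminal has an empty production or an RHS whose symbols are all nullable.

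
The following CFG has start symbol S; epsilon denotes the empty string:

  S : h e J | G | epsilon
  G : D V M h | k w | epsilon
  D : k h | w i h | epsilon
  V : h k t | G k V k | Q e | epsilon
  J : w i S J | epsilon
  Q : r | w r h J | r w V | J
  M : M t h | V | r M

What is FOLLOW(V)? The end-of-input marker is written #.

{ e, h, k, r, t, w }

In G : D V M h: add FIRST(M h) = { e, h, k, r, t, w }.
In V : G k V k: add FIRST(k) = { k }.
In Q : r w V: V is at the end, add FOLLOW(Q) = { e }.
In M : V: V is at the end, add FOLLOW(M) = { h, t }.
Union: FOLLOW(V) = { e, h, k, r, t, w }.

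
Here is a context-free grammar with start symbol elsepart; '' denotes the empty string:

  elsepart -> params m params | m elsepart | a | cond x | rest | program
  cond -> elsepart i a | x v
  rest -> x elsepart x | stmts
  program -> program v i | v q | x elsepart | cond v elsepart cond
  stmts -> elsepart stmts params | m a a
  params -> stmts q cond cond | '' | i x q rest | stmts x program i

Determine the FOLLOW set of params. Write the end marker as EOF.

In elsepart -> params m params: add FIRST(m params) = { m }.
In elsepart -> params m params: params is at the end, add FOLLOW(elsepart) = { EOF, a, i, m, v, x }.
In stmts -> elsepart stmts params: params is at the end, add FOLLOW(stmts) = { EOF, a, i, m, q, v, x }.
Union: FOLLOW(params) = { EOF, a, i, m, q, v, x }.

{ EOF, a, i, m, q, v, x }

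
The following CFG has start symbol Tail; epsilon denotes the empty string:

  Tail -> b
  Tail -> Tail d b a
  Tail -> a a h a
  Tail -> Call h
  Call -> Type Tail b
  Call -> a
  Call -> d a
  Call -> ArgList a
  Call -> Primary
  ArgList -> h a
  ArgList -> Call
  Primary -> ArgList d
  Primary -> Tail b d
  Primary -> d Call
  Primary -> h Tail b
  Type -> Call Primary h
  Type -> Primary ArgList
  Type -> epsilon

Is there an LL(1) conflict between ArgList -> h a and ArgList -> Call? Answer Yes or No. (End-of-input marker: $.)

FIRST(h a) = { h } and FIRST(Call) = { a, b, d, h }.
Both contain h, so the two alternatives are not disjoint — LL(1) conflict.

Yes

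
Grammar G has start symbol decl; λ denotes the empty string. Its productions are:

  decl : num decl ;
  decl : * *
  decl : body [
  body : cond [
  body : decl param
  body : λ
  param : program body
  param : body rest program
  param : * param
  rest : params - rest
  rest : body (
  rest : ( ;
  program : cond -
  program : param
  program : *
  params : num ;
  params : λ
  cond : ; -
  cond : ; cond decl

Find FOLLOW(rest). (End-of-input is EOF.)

In param : body rest program: add FIRST(program) = { (, *, -, ;, [, num }.
In rest : params - rest: rest is at the end, add FOLLOW(rest) = { (, *, -, ;, [, num }.
Union: FOLLOW(rest) = { (, *, -, ;, [, num }.

{ (, *, -, ;, [, num }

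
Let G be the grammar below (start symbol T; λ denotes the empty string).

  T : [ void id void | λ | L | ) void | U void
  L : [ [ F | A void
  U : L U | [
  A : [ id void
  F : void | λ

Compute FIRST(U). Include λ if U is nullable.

From U : L U: add FIRST(L) = { [ }.
U : [ contributes {[}.
Union: FIRST(U) = { [ }.

{ [ }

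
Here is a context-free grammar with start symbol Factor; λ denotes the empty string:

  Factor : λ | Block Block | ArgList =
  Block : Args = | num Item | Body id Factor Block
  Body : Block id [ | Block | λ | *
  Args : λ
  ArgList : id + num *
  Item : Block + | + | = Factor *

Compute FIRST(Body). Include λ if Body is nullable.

From Body : Block id [: add FIRST(Block) = { *, =, id, num }.
From Body : Block: add FIRST(Block) = { *, =, id, num }.
Body : λ contributes λ.
Body : * contributes {*}.
Union: FIRST(Body) = { *, =, id, num, λ }.

{ *, =, id, num, λ }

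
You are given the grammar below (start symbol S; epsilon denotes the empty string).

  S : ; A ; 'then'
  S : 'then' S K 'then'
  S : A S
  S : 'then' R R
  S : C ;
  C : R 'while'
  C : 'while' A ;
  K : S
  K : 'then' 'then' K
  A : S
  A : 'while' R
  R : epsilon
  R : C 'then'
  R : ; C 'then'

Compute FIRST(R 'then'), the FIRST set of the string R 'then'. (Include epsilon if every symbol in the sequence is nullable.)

{ 'then', 'while', ; }

Add FIRST(R)\{epsilon} = { 'while', ; }; R is nullable, continue.
'then' is a terminal; add {'then'} and stop.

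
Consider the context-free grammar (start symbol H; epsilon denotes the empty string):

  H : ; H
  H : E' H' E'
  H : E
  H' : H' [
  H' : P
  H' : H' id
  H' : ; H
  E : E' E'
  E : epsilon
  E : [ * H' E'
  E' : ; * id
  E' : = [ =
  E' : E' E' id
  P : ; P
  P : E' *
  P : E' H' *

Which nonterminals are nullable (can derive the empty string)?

Directly nullable (have an epsilon-production): E.
H : E with every symbol nullable, so H is nullable.
No other nonterminal has a production whose RHS symbols are all nullable.

{ E, H }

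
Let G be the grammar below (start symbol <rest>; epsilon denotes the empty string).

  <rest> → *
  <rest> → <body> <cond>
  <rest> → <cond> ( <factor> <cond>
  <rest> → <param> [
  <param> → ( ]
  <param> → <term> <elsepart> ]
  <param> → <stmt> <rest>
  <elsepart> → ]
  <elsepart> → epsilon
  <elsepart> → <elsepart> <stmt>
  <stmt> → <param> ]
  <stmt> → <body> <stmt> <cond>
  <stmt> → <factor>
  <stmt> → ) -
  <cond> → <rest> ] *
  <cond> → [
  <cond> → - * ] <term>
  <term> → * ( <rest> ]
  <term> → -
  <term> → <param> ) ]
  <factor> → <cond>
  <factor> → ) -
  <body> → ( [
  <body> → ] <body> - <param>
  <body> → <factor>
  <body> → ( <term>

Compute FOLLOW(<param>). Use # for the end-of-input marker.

In <rest> → <param> [: add FIRST([) = { [ }.
In <stmt> → <param> ]: add FIRST(]) = { ] }.
In <term> → <param> ) ]: add FIRST() ]) = { ) }.
In <body> → ] <body> - <param>: <param> is at the end, add FOLLOW(<body>) = { (, ), *, -, [, ] }.
Union: FOLLOW(<param>) = { (, ), *, -, [, ] }.

{ (, ), *, -, [, ] }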